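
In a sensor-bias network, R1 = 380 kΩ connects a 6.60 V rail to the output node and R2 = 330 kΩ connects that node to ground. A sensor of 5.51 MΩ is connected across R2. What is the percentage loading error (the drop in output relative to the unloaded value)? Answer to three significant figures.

The divider's output (Thévenin) resistance is R1‖R2 = 176.6 kΩ.
Fractional drop under load = R_th/(R_th + R_L) = 176.6 / (176.6 + 5510) = 0.03106.
So the output falls by 3.11 %.

3.11 %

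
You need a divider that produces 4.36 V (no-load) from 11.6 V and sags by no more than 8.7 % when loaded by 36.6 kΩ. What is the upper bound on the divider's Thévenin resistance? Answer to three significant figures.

Loading drop = R_th/(R_th + R_L) ≤ 0.0870, so R_th ≤ R_L · ε/(1−ε) = 36.6 kΩ × 0.0870/0.9130 = 3.49 kΩ.

R_th ≤ 3.49 kΩ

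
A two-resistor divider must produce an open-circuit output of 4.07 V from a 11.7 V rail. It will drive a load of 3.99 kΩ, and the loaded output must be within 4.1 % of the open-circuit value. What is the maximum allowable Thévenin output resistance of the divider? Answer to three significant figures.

Loading drop = R_th/(R_th + R_L) ≤ 0.0410, so R_th ≤ R_L · ε/(1−ε) = 3.99 kΩ × 0.0410/0.9590 = 171 Ω.

R_th ≤ 171 Ω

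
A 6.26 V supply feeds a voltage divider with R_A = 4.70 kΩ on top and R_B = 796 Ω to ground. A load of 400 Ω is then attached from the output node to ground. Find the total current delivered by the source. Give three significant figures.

I ≈ 1.26 mA

R_B‖R_L = 266.2 Ω, so the source sees R_A + R_B‖R_L = 4966 Ω.
I = 6.26 V / 4966 Ω = 1.26 mA.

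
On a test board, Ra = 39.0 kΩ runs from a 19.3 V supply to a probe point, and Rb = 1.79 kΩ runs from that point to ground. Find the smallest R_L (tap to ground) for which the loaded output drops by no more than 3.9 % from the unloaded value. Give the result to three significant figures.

R_L(min) ≈ 42.2 kΩ

Output resistance R_th = Ra‖Rb = (39.0 × 1.79)/40.79 = 1.711 kΩ.
The fractional drop is R_th/(R_th + R_L); requiring this ≤ 0.0390 gives R_L ≥ R_th(1/0.0390 − 1) = 1.711 × 24.64 = 42.2 kΩ.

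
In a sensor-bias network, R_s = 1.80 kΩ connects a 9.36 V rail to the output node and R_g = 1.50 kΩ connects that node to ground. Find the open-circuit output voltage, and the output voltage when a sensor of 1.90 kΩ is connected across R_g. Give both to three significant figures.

Open-circuit: V = 9.36 × 1.50/(1.80 + 1.50) = 4.25 V.
With the load, R_g becomes R_g‖R_L = 0.8382 kΩ, so V = 9.36 × 0.8382/2.638 = 2.97 V.

Unloaded: 4.25 V; loaded: 2.97 V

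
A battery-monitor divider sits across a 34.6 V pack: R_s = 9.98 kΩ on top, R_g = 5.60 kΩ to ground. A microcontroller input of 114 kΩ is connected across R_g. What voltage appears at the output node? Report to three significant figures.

The load sits in parallel with R_g: R_g‖R_L = (5.60 × 114) / (5.60 + 114) = 5.338 kΩ.
V_out = 34.6 × 5.338 / (9.98 + 5.338) = 34.6 × 5.338/15.32 = 12.1 V.

V_out ≈ 12.1 V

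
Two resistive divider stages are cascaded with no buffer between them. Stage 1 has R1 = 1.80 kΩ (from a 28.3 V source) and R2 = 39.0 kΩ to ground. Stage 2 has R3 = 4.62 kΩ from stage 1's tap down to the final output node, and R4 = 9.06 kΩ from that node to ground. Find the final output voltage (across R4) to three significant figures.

V_out ≈ 15.9 V

Stage 2 presents R3+R4 = 13.68 kΩ as a load on stage 1's tap.
Stage 1's lower leg becomes R2‖(R3+R4) = 10.13 kΩ, so V_mid = 28.3 × 10.13/11.93 = 24.03 V.
Stage 2 is itself unloaded: V_out = V_mid × R4/(R3+R4) = 24.03 × 9.06/13.68 = 15.9 V.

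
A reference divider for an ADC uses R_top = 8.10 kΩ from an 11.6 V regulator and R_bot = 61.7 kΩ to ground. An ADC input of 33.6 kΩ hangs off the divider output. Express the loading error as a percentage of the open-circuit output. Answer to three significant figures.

17.6 %

The divider's output (Thévenin) resistance is R_top‖R_bot = 7.160 kΩ.
Fractional drop under load = R_th/(R_th + R_L) = 7.160 / (7.160 + 33.6) = 0.1757.
So the output falls by 17.6 %.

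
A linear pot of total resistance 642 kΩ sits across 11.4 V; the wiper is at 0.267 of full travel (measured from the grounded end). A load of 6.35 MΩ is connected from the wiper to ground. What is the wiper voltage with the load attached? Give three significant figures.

The wiper splits the pot into (1−α)R = 470.6 kΩ above and αR = 171.4 kΩ below.
Lower section ‖ load = 166.9 kΩ.
V_wiper = 11.4 × 166.9/(470.6 + 166.9) = 2.98 V.

V ≈ 2.98 V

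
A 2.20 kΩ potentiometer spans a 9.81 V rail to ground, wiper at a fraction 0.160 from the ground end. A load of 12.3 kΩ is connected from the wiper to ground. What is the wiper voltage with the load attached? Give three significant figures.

The wiper splits the pot into (1−α)R = 1848 Ω above and αR = 352.0 Ω below.
Lower section ‖ load = 342.2 Ω.
V_wiper = 9.81 × 342.2/(1848 + 342.2) = 1.53 V.

V ≈ 1.53 V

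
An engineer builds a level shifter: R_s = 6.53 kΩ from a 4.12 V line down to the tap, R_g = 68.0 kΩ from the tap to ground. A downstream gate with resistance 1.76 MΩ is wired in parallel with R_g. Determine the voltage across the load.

The load sits in parallel with R_g: R_g‖R_L = (68.0 × 1760) / (68.0 + 1760) = 65.47 kΩ.
V_out = 4.12 × 65.47 / (6.53 + 65.47) = 4.12 × 65.47/72.00 = 3.75 V.

V_out ≈ 3.75 V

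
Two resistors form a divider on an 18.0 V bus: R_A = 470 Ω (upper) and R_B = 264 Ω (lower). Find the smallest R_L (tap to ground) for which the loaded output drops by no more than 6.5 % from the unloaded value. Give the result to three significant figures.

R_L(min) ≈ 2.43 kΩ

Output resistance R_th = R_A‖R_B = (470 × 264)/734.0 = 169.0 Ω.
The fractional drop is R_th/(R_th + R_L); requiring this ≤ 0.0650 gives R_L ≥ R_th(1/0.0650 − 1) = 169.0 × 14.38 = 2.43 kΩ.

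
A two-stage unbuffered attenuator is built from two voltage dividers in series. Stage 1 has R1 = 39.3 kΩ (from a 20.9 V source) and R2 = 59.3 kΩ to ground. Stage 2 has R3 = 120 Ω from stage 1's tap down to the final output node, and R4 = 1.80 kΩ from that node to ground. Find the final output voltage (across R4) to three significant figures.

V_out ≈ 0.885 V

Stage 2 presents R3+R4 = 1920 Ω as a load on stage 1's tap.
Stage 1's lower leg becomes R2‖(R3+R4) = 1860 Ω, so V_mid = 20.9 × 1860/41160 = 0.9444 V.
Stage 2 is itself unloaded: V_out = V_mid × R4/(R3+R4) = 0.9444 × 1800/1920 = 0.885 V.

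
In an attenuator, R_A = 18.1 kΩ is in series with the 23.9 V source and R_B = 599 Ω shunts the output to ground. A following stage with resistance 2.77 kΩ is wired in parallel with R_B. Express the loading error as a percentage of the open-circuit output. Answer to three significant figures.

The divider's output (Thévenin) resistance is R_A‖R_B = 579.8 Ω.
Fractional drop under load = R_th/(R_th + R_L) = 579.8 / (579.8 + 2770) = 0.1731.
So the output falls by 17.3 %.

17.3 %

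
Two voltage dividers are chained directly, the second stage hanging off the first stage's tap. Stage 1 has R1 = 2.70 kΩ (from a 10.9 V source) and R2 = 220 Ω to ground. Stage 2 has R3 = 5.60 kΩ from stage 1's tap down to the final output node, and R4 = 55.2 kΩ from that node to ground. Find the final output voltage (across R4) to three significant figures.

V_out ≈ 0.743 V

Stage 2 presents R3+R4 = 60800 Ω as a load on stage 1's tap.
Stage 1's lower leg becomes R2‖(R3+R4) = 219.2 Ω, so V_mid = 10.9 × 219.2/2919 = 0.8185 V.
Stage 2 is itself unloaded: V_out = V_mid × R4/(R3+R4) = 0.8185 × 55200/60800 = 0.743 V.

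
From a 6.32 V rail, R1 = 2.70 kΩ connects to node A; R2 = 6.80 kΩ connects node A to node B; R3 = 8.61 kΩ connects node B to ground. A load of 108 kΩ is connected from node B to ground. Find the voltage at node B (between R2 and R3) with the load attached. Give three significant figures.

At node B, R3 is in parallel with the load: R3‖R_L = 7.974 kΩ.
Below node A the resistance is R2 + (R3‖R_L) = 14.77 kΩ, so V_A = 6.32 × 14.77/17.47 = 5.343 V.
Then V_B = V_A × (R3‖R_L)/(R2 + R3‖R_L) = 5.343 × 7.974/14.77 = 2.88 V.

V ≈ 2.88 V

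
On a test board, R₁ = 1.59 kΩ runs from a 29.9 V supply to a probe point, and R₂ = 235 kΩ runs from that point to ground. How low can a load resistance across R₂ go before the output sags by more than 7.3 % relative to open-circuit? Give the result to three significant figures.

R_L(min) ≈ 20.1 kΩ

Output resistance R_th = R₁‖R₂ = (1.59 × 235)/236.6 = 1.579 kΩ.
The fractional drop is R_th/(R_th + R_L); requiring this ≤ 0.0730 gives R_L ≥ R_th(1/0.0730 − 1) = 1.579 × 12.70 = 20.1 kΩ.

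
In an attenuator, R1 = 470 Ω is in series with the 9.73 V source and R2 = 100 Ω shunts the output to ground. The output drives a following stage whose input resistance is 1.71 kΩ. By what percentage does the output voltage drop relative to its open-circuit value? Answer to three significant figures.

The divider's output (Thévenin) resistance is R1‖R2 = 82.46 Ω.
Fractional drop under load = R_th/(R_th + R_L) = 82.46 / (82.46 + 1710) = 0.04600.
So the output falls by 4.60 %.

4.60 %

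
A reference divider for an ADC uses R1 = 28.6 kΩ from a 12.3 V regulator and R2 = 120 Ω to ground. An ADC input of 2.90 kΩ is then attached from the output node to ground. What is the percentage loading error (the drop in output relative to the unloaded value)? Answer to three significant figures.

The divider's output (Thévenin) resistance is R1‖R2 = 119.5 Ω.
Fractional drop under load = R_th/(R_th + R_L) = 119.5 / (119.5 + 2900) = 0.03958.
So the output falls by 3.96 %.

3.96 %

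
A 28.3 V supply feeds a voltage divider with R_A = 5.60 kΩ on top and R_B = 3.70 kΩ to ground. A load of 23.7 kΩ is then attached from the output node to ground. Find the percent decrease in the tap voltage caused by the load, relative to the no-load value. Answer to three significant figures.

8.59 %

Unloaded V = 28.3 × 3.70/9.300 = 11.259 V.
Loaded: R_B‖R_L = 3.200 kΩ, giving V = 28.3 × 3.200/8.800 = 10.292 V.
Drop = (11.259 − 10.292) / 11.259 = 8.59 %.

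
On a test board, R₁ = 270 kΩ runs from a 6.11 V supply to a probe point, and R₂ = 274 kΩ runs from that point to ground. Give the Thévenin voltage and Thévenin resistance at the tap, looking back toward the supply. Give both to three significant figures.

V_th is the open-circuit tap voltage: 6.11 × 274/(270 + 274) = 3.08 V.
With the supply zeroed, R₁ and R₂ appear in parallel from the tap: R_th = R₁‖R₂ = (270 × 274)/544.0 = 136 kΩ.

V_th = 3.08 V, R_th = 136 kΩ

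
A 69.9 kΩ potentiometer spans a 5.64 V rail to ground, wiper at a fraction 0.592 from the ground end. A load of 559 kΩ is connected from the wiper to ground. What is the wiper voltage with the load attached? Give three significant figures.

The wiper splits the pot into (1−α)R = 28.52 kΩ above and αR = 41.38 kΩ below.
Lower section ‖ load = 38.53 kΩ.
V_wiper = 5.64 × 38.53/(28.52 + 38.53) = 3.24 V.

V ≈ 3.24 V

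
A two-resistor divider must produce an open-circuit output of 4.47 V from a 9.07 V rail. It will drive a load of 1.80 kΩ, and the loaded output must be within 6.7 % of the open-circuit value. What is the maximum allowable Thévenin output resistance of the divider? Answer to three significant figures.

R_th ≤ 129 Ω

Loading drop = R_th/(R_th + R_L) ≤ 0.0670, so R_th ≤ R_L · ε/(1−ε) = 1.80 kΩ × 0.0670/0.9330 = 129 Ω.
(Any R1, R2 with R2/(R1+R2) = 0.493 and R1‖R2 ≤ 129 Ω will meet the spec.)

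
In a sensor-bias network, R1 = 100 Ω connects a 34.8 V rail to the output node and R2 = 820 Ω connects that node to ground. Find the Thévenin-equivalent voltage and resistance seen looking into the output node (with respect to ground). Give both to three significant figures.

V_th is the open-circuit tap voltage: 34.8 × 820/(100 + 820) = 31.0 V.
With the supply zeroed, R1 and R2 appear in parallel from the tap: R_th = R1‖R2 = (100 × 820)/920.0 = 89.1 Ω.

V_th = 31.0 V, R_th = 89.1 Ω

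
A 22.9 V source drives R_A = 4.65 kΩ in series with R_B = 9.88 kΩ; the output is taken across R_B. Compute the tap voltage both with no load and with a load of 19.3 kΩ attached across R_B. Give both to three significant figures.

Open-circuit: V = 22.9 × 9.88/(4.65 + 9.88) = 15.6 V.
With the load, R_B becomes R_B‖R_L = 6.535 kΩ, so V = 22.9 × 6.535/11.18 = 13.4 V.

Unloaded: 15.6 V; loaded: 13.4 V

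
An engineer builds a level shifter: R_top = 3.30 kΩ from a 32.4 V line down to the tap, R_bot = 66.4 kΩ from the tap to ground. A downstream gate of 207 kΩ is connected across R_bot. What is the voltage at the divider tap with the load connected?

The load sits in parallel with R_bot: R_bot‖R_L = (66.4 × 207) / (66.4 + 207) = 50.27 kΩ.
V_out = 32.4 × 50.27 / (3.30 + 50.27) = 32.4 × 50.27/53.57 = 30.4 V.

V_out ≈ 30.4 V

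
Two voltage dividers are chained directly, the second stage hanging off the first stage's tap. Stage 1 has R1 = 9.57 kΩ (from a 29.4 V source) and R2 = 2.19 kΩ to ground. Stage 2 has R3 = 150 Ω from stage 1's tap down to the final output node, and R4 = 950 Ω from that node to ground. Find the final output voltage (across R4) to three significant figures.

V_out ≈ 1.80 V

Stage 2 presents R3+R4 = 1100 Ω as a load on stage 1's tap.
Stage 1's lower leg becomes R2‖(R3+R4) = 732.2 Ω, so V_mid = 29.4 × 732.2/10300 = 2.090 V.
Stage 2 is itself unloaded: V_out = V_mid × R4/(R3+R4) = 2.090 × 950/1100 = 1.80 V.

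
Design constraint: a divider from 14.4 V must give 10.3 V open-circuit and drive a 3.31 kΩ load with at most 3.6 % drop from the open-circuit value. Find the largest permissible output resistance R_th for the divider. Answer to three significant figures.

R_th ≤ 124 Ω

Loading drop = R_th/(R_th + R_L) ≤ 0.0360, so R_th ≤ R_L · ε/(1−ε) = 3.31 kΩ × 0.0360/0.9640 = 124 Ω.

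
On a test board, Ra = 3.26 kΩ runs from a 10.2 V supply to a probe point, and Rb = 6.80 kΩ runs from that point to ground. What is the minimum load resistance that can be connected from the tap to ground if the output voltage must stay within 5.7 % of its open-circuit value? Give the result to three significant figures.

Output resistance R_th = Ra‖Rb = (3.26 × 6.80)/10.06 = 2.204 kΩ.
The fractional drop is R_th/(R_th + R_L); requiring this ≤ 0.0570 gives R_L ≥ R_th(1/0.0570 − 1) = 2.204 × 16.54 = 36.5 kΩ.

R_L(min) ≈ 36.5 kΩ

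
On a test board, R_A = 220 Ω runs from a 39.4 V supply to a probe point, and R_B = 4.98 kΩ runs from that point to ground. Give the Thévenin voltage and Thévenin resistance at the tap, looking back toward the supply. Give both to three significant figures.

V_th = 37.7 V, R_th = 211 Ω

V_th is the open-circuit tap voltage: 39.4 × 4980/(220 + 4980) = 37.7 V.
With the supply zeroed, R_A and R_B appear in parallel from the tap: R_th = R_A‖R_B = (220 × 4980)/5200 = 211 Ω.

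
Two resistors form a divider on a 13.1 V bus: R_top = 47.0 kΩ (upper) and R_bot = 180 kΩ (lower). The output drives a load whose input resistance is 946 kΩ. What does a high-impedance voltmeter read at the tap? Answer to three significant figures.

The load sits in parallel with R_bot: R_bot‖R_L = (180 × 946) / (180 + 946) = 151.2 kΩ.
V_out = 13.1 × 151.2 / (47.0 + 151.2) = 13.1 × 151.2/198.2 = 9.99 V.

V_out ≈ 9.99 V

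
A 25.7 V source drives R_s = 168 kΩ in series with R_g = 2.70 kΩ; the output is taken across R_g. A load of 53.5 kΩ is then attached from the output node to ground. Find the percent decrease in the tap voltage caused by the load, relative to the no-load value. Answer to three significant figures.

The divider's output (Thévenin) resistance is R_s‖R_g = 2.657 kΩ.
Fractional drop under load = R_th/(R_th + R_L) = 2.657 / (2.657 + 53.5) = 0.04732.
So the output falls by 4.73 %.

4.73 %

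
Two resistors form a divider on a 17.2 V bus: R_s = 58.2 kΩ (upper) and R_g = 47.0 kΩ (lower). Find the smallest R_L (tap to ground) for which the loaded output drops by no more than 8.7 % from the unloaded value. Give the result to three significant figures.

R_L(min) ≈ 273 kΩ

Output resistance R_th = R_s‖R_g = (58.2 × 47.0)/105.2 = 26.00 kΩ.
The fractional drop is R_th/(R_th + R_L); requiring this ≤ 0.0870 gives R_L ≥ R_th(1/0.0870 − 1) = 26.00 × 10.49 = 273 kΩ.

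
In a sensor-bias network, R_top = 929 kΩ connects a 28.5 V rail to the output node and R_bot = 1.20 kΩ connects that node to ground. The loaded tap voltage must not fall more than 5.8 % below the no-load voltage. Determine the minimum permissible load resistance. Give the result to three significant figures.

Output resistance R_th = R_top‖R_bot = (929 × 1.20)/930.2 = 1.198 kΩ.
The fractional drop is R_th/(R_th + R_L); requiring this ≤ 0.0580 gives R_L ≥ R_th(1/0.0580 − 1) = 1.198 × 16.24 = 19.5 kΩ.

R_L(min) ≈ 19.5 kΩ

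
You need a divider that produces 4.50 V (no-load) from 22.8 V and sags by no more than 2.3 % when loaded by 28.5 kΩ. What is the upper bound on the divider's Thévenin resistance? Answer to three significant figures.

Loading drop = R_th/(R_th + R_L) ≤ 0.0230, so R_th ≤ R_L · ε/(1−ε) = 28.5 kΩ × 0.0230/0.9770 = 671 Ω.
(Any R1, R2 with R2/(R1+R2) = 0.197 and R1‖R2 ≤ 671 Ω will meet the spec.)

R_th ≤ 671 Ω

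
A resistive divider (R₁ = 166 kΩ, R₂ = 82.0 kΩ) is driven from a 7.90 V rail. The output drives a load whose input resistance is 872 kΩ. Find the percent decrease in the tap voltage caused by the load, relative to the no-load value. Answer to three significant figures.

The divider's output (Thévenin) resistance is R₁‖R₂ = 54.89 kΩ.
Fractional drop under load = R_th/(R_th + R_L) = 54.89 / (54.89 + 872) = 0.05922.
So the output falls by 5.92 %.

5.92 %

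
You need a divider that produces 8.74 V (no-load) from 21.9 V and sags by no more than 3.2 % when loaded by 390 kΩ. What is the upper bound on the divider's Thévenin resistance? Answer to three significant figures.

Loading drop = R_th/(R_th + R_L) ≤ 0.0320, so R_th ≤ R_L · ε/(1−ε) = 390 kΩ × 0.0320/0.9680 = 12.9 kΩ.

R_th ≤ 12.9 kΩ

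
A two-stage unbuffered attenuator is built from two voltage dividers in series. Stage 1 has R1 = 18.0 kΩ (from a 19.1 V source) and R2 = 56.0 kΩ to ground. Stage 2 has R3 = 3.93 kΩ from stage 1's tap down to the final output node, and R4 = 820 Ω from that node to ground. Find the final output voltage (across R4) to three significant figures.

V_out ≈ 0.645 V

Stage 2 presents R3+R4 = 4750 Ω as a load on stage 1's tap.
Stage 1's lower leg becomes R2‖(R3+R4) = 4379 Ω, so V_mid = 19.1 × 4379/22380 = 3.737 V.
Stage 2 is itself unloaded: V_out = V_mid × R4/(R3+R4) = 3.737 × 820/4750 = 0.645 V.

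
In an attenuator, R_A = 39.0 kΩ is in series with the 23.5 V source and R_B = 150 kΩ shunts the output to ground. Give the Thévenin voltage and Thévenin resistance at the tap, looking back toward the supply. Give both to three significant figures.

V_th = 18.7 V, R_th = 31.0 kΩ

V_th is the open-circuit tap voltage: 23.5 × 150/(39.0 + 150) = 18.7 V.
With the supply zeroed, R_A and R_B appear in parallel from the tap: R_th = R_A‖R_B = (39.0 × 150)/189.0 = 31.0 kΩ.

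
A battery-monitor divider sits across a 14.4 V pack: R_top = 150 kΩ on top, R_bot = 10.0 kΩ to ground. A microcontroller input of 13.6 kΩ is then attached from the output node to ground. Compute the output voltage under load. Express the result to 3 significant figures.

The load sits in parallel with R_bot: R_bot‖R_L = (10.0 × 13.6) / (10.0 + 13.6) = 5.763 kΩ.
V_out = 14.4 × 5.763 / (150 + 5.763) = 14.4 × 5.763/155.8 = 0.533 V.
(Unloaded it would have been 0.900 V.)

V_out ≈ 0.533 V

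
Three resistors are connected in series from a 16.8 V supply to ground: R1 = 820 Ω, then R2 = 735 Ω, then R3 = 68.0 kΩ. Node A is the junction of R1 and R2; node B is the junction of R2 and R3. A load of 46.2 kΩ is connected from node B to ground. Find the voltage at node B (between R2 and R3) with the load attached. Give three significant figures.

At node B, R3 is in parallel with the load: R3‖R_L = 27510 Ω.
Below node A the resistance is R2 + (R3‖R_L) = 28240 Ω, so V_A = 16.8 × 28240/29060 = 16.33 V.
Then V_B = V_A × (R3‖R_L)/(R2 + R3‖R_L) = 16.33 × 27510/28240 = 15.9 V.

V ≈ 15.9 V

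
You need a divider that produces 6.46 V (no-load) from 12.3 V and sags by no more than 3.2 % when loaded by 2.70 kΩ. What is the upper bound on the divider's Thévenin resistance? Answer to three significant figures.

R_th ≤ 89.3 Ω

Loading drop = R_th/(R_th + R_L) ≤ 0.0320, so R_th ≤ R_L · ε/(1−ε) = 2.70 kΩ × 0.0320/0.9680 = 89.3 Ω.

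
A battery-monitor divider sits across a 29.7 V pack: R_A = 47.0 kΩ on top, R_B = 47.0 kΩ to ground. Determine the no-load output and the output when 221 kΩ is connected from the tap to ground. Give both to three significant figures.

Open-circuit: V = 29.7 × 47.0/(47.0 + 47.0) = 14.8 V.
With the load, R_B becomes R_B‖R_L = 38.76 kΩ, so V = 29.7 × 38.76/85.76 = 13.4 V.

Unloaded: 14.8 V; loaded: 13.4 V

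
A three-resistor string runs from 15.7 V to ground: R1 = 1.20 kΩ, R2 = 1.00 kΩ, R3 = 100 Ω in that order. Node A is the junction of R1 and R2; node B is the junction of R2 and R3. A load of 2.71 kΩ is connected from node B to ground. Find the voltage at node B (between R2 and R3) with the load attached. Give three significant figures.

V ≈ 0.659 V

At node B, R3 is in parallel with the load: R3‖R_L = 96.44 Ω.
Below node A the resistance is R2 + (R3‖R_L) = 1096 Ω, so V_A = 15.7 × 1096/2296 = 7.496 V.
Then V_B = V_A × (R3‖R_L)/(R2 + R3‖R_L) = 7.496 × 96.44/1096 = 0.659 V.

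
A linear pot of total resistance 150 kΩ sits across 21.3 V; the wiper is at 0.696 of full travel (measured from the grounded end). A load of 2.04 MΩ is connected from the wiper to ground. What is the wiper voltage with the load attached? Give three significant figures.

The wiper splits the pot into (1−α)R = 45.60 kΩ above and αR = 104.4 kΩ below.
Lower section ‖ load = 99.32 kΩ.
V_wiper = 21.3 × 99.32/(45.60 + 99.32) = 14.6 V.

V ≈ 14.6 V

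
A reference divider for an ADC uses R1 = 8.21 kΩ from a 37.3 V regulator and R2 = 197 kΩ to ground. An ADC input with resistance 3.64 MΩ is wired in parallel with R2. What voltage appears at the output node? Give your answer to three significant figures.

V_out ≈ 35.7 V

The load sits in parallel with R2: R2‖R_L = (197 × 3640) / (197 + 3640) = 186.9 kΩ.
V_out = 37.3 × 186.9 / (8.21 + 186.9) = 37.3 × 186.9/195.1 = 35.7 V.
(Unloaded it would have been 35.8 V.)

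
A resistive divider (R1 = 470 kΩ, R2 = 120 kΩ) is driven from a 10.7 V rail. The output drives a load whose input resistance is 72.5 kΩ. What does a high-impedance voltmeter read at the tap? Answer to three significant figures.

V_out ≈ 0.939 V

The load sits in parallel with R2: R2‖R_L = (120 × 72.5) / (120 + 72.5) = 45.19 kΩ.
V_out = 10.7 × 45.19 / (470 + 45.19) = 10.7 × 45.19/515.2 = 0.939 V.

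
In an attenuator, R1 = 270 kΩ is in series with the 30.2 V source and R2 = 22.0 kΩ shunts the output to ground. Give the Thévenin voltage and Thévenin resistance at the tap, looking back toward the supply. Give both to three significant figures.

V_th is the open-circuit tap voltage: 30.2 × 22.0/(270 + 22.0) = 2.28 V.
With the supply zeroed, R1 and R2 appear in parallel from the tap: R_th = R1‖R2 = (270 × 22.0)/292.0 = 20.3 kΩ.

V_th = 2.28 V, R_th = 20.3 kΩ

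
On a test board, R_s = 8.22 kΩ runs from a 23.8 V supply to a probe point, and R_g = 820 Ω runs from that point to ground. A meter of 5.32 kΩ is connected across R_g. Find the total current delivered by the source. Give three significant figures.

R_g‖R_L = 710.5 Ω, so the source sees R_s + R_g‖R_L = 8930 Ω.
I = 23.8 V / 8930 Ω = 2.67 mA.

I ≈ 2.67 mA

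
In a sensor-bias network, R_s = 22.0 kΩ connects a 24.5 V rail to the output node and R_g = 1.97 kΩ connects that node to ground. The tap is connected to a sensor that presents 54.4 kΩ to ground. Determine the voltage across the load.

V_out ≈ 1.95 V

The load sits in parallel with R_g: R_g‖R_L = (1.97 × 54.4) / (1.97 + 54.4) = 1.901 kΩ.
V_out = 24.5 × 1.901 / (22.0 + 1.901) = 24.5 × 1.901/23.90 = 1.95 V.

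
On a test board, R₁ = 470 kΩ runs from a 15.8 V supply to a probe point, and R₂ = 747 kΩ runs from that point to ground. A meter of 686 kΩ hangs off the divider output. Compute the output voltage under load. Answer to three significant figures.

V_out ≈ 6.83 V

The load sits in parallel with R₂: R₂‖R_L = (747 × 686) / (747 + 686) = 357.6 kΩ.
V_out = 15.8 × 357.6 / (470 + 357.6) = 15.8 × 357.6/827.6 = 6.83 V.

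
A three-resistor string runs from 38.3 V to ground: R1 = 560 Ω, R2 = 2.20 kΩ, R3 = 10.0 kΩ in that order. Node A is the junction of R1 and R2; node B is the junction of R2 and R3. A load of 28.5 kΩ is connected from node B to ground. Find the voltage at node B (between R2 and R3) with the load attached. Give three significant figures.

At node B, R3 is in parallel with the load: R3‖R_L = 7403 Ω.
Below node A the resistance is R2 + (R3‖R_L) = 9603 Ω, so V_A = 38.3 × 9603/10160 = 36.19 V.
Then V_B = V_A × (R3‖R_L)/(R2 + R3‖R_L) = 36.19 × 7403/9603 = 27.9 V.

V ≈ 27.9 V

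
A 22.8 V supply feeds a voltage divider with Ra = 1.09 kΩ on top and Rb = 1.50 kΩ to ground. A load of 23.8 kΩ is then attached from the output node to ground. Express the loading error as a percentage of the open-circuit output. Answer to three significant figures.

2.58 %

The divider's output (Thévenin) resistance is Ra‖Rb = 0.6313 kΩ.
Fractional drop under load = R_th/(R_th + R_L) = 0.6313 / (0.6313 + 23.8) = 0.02584.
So the output falls by 2.58 %.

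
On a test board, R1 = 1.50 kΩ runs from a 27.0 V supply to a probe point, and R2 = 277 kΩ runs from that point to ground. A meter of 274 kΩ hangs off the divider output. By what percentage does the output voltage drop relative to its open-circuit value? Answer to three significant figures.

The divider's output (Thévenin) resistance is R1‖R2 = 1.492 kΩ.
Fractional drop under load = R_th/(R_th + R_L) = 1.492 / (1.492 + 274) = 0.005415.
So the output falls by 0.542 %.

0.542 %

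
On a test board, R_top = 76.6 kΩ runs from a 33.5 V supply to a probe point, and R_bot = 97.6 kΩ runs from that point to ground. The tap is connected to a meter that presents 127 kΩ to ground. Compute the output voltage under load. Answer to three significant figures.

V_out ≈ 14.0 V

The load sits in parallel with R_bot: R_bot‖R_L = (97.6 × 127) / (97.6 + 127) = 55.19 kΩ.
V_out = 33.5 × 55.19 / (76.6 + 55.19) = 33.5 × 55.19/131.8 = 14.0 V.
(Unloaded it would have been 18.8 V.)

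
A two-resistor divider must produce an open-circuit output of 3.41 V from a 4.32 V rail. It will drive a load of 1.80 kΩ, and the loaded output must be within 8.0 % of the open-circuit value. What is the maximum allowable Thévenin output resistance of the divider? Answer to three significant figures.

Loading drop = R_th/(R_th + R_L) ≤ 0.0800, so R_th ≤ R_L · ε/(1−ε) = 1.80 kΩ × 0.0800/0.9200 = 157 Ω.

R_th ≤ 157 Ω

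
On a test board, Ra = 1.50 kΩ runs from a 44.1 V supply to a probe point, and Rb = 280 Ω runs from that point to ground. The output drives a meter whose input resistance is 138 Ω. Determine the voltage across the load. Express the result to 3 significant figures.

The load sits in parallel with Rb: Rb‖R_L = (280 × 138) / (280 + 138) = 92.44 Ω.
V_out = 44.1 × 92.44 / (1500 + 92.44) = 44.1 × 92.44/1592 = 2.56 V.
(Unloaded it would have been 6.94 V.)

V_out ≈ 2.56 V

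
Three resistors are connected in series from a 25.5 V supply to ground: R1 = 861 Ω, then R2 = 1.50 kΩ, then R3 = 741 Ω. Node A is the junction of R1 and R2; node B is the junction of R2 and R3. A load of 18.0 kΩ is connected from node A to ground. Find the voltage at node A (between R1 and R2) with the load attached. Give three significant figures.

V ≈ 17.8 V

Below node A the series string R2+R3 = 2241 Ω sits in parallel with the 18000 Ω load: 1993 Ω.
V_A = 25.5 × 1993/(861 + 1993) = 17.8 V.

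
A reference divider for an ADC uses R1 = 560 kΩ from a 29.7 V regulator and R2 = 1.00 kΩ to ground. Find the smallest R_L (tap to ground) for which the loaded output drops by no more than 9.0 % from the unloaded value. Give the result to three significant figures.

R_L(min) ≈ 10.1 kΩ

Output resistance R_th = R1‖R2 = (560000 × 1000)/561000 = 998.2 Ω.
The fractional drop is R_th/(R_th + R_L); requiring this ≤ 0.0900 gives R_L ≥ R_th(1/0.0900 − 1) = 998.2 × 10.11 = 10.1 kΩ.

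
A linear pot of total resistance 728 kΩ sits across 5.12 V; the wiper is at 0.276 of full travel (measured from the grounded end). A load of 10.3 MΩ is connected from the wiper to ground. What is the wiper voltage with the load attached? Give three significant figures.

The wiper splits the pot into (1−α)R = 527.1 kΩ above and αR = 200.9 kΩ below.
Lower section ‖ load = 197.1 kΩ.
V_wiper = 5.12 × 197.1/(527.1 + 197.1) = 1.39 V.

V ≈ 1.39 V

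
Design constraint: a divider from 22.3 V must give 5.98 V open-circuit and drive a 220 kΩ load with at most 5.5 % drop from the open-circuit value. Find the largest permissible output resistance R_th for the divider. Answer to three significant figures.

Loading drop = R_th/(R_th + R_L) ≤ 0.0550, so R_th ≤ R_L · ε/(1−ε) = 220 kΩ × 0.0550/0.9450 = 12.8 kΩ.

R_th ≤ 12.8 kΩ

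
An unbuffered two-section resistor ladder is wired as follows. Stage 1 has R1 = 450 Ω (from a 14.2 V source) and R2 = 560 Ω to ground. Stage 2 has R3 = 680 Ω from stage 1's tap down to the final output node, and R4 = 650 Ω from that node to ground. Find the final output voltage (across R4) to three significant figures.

Stage 2 presents R3+R4 = 1330 Ω as a load on stage 1's tap.
Stage 1's lower leg becomes R2‖(R3+R4) = 394.1 Ω, so V_mid = 14.2 × 394.1/844.1 = 6.630 V.
Stage 2 is itself unloaded: V_out = V_mid × R4/(R3+R4) = 6.630 × 650/1330 = 3.24 V.

V_out ≈ 3.24 V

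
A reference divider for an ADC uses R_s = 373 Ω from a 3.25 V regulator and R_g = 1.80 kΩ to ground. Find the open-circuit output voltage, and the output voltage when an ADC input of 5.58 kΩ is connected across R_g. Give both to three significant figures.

Open-circuit: V = 3.25 × 1800/(373 + 1800) = 2.69 V.
With the load, R_g becomes R_g‖R_L = 1361 Ω, so V = 3.25 × 1361/1734 = 2.55 V.

Unloaded: 2.69 V; loaded: 2.55 V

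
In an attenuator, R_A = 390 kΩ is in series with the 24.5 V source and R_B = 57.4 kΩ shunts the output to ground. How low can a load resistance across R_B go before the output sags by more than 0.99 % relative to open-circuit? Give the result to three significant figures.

Output resistance R_th = R_A‖R_B = (390 × 57.4)/447.4 = 50.04 kΩ.
The fractional drop is R_th/(R_th + R_L); requiring this ≤ 0.00990 gives R_L ≥ R_th(1/0.00990 − 1) = 50.04 × 100.0 = 5.00 MΩ.

R_L(min) ≈ 5.00 MΩ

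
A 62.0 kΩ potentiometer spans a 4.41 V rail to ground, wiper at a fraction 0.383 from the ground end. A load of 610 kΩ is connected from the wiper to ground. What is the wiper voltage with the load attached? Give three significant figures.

V ≈ 1.65 V

The wiper splits the pot into (1−α)R = 38.25 kΩ above and αR = 23.75 kΩ below.
Lower section ‖ load = 22.86 kΩ.
V_wiper = 4.41 × 22.86/(38.25 + 22.86) = 1.65 V.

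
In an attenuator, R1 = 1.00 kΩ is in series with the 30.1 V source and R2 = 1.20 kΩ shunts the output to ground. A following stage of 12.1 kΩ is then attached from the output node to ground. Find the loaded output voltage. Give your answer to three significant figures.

V_out ≈ 15.7 V

The load sits in parallel with R2: R2‖R_L = (1.20 × 12.1) / (1.20 + 12.1) = 1.092 kΩ.
V_out = 30.1 × 1.092 / (1.00 + 1.092) = 30.1 × 1.092/2.092 = 15.7 V.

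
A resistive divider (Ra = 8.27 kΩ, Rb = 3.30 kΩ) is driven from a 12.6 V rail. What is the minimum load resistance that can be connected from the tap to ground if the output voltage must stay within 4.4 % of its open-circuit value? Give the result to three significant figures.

R_L(min) ≈ 51.2 kΩ

Output resistance R_th = Ra‖Rb = (8.27 × 3.30)/11.57 = 2.359 kΩ.
The fractional drop is R_th/(R_th + R_L); requiring this ≤ 0.0440 gives R_L ≥ R_th(1/0.0440 − 1) = 2.359 × 21.73 = 51.2 kΩ.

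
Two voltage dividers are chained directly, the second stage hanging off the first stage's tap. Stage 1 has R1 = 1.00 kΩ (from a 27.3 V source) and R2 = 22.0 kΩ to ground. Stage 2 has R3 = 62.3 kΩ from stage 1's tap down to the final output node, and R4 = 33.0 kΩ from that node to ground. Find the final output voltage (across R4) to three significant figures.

Stage 2 presents R3+R4 = 95.30 kΩ as a load on stage 1's tap.
Stage 1's lower leg becomes R2‖(R3+R4) = 17.87 kΩ, so V_mid = 27.3 × 17.87/18.87 = 25.85 V.
Stage 2 is itself unloaded: V_out = V_mid × R4/(R3+R4) = 25.85 × 33.0/95.30 = 8.95 V.

V_out ≈ 8.95 V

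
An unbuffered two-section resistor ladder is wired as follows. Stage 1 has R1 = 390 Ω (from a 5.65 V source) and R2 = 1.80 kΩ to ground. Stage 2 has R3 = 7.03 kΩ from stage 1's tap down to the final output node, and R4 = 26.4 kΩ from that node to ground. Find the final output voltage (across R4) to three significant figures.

V_out ≈ 3.63 V

Stage 2 presents R3+R4 = 33430 Ω as a load on stage 1's tap.
Stage 1's lower leg becomes R2‖(R3+R4) = 1708 Ω, so V_mid = 5.65 × 1708/2098 = 4.600 V.
Stage 2 is itself unloaded: V_out = V_mid × R4/(R3+R4) = 4.600 × 26400/33430 = 3.63 V.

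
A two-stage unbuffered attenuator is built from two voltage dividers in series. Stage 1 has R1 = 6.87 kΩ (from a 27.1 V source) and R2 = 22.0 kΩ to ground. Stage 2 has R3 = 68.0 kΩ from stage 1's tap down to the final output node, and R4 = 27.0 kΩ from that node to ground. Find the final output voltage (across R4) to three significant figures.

Stage 2 presents R3+R4 = 95.00 kΩ as a load on stage 1's tap.
Stage 1's lower leg becomes R2‖(R3+R4) = 17.86 kΩ, so V_mid = 27.1 × 17.86/24.73 = 19.57 V.
Stage 2 is itself unloaded: V_out = V_mid × R4/(R3+R4) = 19.57 × 27.0/95.00 = 5.56 V.

V_out ≈ 5.56 V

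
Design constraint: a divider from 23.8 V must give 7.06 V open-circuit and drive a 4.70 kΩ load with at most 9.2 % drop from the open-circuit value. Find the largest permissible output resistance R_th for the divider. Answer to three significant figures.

R_th ≤ 476 Ω

Loading drop = R_th/(R_th + R_L) ≤ 0.0920, so R_th ≤ R_L · ε/(1−ε) = 4.70 kΩ × 0.0920/0.9080 = 476 Ω.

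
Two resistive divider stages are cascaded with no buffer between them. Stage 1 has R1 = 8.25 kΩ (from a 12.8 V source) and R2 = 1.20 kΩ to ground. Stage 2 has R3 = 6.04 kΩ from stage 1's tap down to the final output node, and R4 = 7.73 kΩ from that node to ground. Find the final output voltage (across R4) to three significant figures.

V_out ≈ 0.848 V

Stage 2 presents R3+R4 = 13.77 kΩ as a load on stage 1's tap.
Stage 1's lower leg becomes R2‖(R3+R4) = 1.104 kΩ, so V_mid = 12.8 × 1.104/9.354 = 1.510 V.
Stage 2 is itself unloaded: V_out = V_mid × R4/(R3+R4) = 1.510 × 7.73/13.77 = 0.848 V.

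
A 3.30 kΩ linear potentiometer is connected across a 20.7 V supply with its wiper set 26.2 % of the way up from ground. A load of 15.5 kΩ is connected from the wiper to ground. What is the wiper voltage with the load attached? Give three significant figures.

The wiper splits the pot into (1−α)R = 2435 Ω above and αR = 864.6 Ω below.
Lower section ‖ load = 818.9 Ω.
V_wiper = 20.7 × 818.9/(2435 + 818.9) = 5.21 V.

V ≈ 5.21 V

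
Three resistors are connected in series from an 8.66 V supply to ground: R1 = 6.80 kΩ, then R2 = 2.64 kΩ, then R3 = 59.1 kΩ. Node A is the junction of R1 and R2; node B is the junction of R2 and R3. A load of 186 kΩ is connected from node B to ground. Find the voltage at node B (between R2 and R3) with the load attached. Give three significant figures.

V ≈ 7.15 V

At node B, R3 is in parallel with the load: R3‖R_L = 44.85 kΩ.
Below node A the resistance is R2 + (R3‖R_L) = 47.49 kΩ, so V_A = 8.66 × 47.49/54.29 = 7.575 V.
Then V_B = V_A × (R3‖R_L)/(R2 + R3‖R_L) = 7.575 × 44.85/47.49 = 7.15 V.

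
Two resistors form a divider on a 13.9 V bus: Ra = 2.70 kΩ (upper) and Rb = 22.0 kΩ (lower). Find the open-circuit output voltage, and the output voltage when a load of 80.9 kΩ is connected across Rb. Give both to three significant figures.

Unloaded: 12.4 V; loaded: 12.0 V

Open-circuit: V = 13.9 × 22.0/(2.70 + 22.0) = 12.4 V.
With the load, Rb becomes Rb‖R_L = 17.30 kΩ, so V = 13.9 × 17.30/20.00 = 12.0 V.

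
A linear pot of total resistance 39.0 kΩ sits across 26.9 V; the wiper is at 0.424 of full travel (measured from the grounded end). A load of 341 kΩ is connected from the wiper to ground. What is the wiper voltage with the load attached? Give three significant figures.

The wiper splits the pot into (1−α)R = 22.46 kΩ above and αR = 16.54 kΩ below.
Lower section ‖ load = 15.77 kΩ.
V_wiper = 26.9 × 15.77/(22.46 + 15.77) = 11.1 V.

V ≈ 11.1 V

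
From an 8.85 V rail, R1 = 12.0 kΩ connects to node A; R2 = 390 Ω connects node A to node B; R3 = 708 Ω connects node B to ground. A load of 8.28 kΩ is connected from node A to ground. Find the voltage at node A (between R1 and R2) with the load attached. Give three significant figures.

V ≈ 0.662 V

Below node A the series string R2+R3 = 1098 Ω sits in parallel with the 8280 Ω load: 969.4 Ω.
V_A = 8.85 × 969.4/(12000 + 969.4) = 0.662 V.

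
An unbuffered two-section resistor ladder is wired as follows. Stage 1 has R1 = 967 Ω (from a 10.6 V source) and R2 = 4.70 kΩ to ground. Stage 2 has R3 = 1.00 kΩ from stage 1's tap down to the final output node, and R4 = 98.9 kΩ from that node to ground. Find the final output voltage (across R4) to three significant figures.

Stage 2 presents R3+R4 = 99900 Ω as a load on stage 1's tap.
Stage 1's lower leg becomes R2‖(R3+R4) = 4489 Ω, so V_mid = 10.6 × 4489/5456 = 8.721 V.
Stage 2 is itself unloaded: V_out = V_mid × R4/(R3+R4) = 8.721 × 98900/99900 = 8.63 V.

V_out ≈ 8.63 V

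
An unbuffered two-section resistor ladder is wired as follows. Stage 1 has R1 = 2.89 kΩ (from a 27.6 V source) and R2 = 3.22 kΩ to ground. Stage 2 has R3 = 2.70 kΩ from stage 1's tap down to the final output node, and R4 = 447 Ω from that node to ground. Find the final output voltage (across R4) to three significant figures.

V_out ≈ 1.39 V

Stage 2 presents R3+R4 = 3147 Ω as a load on stage 1's tap.
Stage 1's lower leg becomes R2‖(R3+R4) = 1592 Ω, so V_mid = 27.6 × 1592/4482 = 9.802 V.
Stage 2 is itself unloaded: V_out = V_mid × R4/(R3+R4) = 9.802 × 447/3147 = 1.39 V.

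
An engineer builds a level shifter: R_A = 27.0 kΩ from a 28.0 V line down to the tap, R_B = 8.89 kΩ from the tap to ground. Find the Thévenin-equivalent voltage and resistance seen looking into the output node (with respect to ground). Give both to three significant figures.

V_th is the open-circuit tap voltage: 28.0 × 8.89/(27.0 + 8.89) = 6.94 V.
With the supply zeroed, R_A and R_B appear in parallel from the tap: R_th = R_A‖R_B = (27.0 × 8.89)/35.89 = 6.69 kΩ.

V_th = 6.94 V, R_th = 6.69 kΩ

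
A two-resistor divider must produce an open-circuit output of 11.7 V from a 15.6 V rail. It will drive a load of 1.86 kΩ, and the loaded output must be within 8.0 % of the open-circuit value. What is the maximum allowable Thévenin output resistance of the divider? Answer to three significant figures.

Loading drop = R_th/(R_th + R_L) ≤ 0.0800, so R_th ≤ R_L · ε/(1−ε) = 1.86 kΩ × 0.0800/0.9200 = 162 Ω.
(Any R1, R2 with R2/(R1+R2) = 0.750 and R1‖R2 ≤ 162 Ω will meet the spec.)

R_th ≤ 162 Ω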